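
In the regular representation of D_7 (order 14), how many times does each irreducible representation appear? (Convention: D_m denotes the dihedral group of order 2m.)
Each irreducible V_i of dimension d_i appears with multiplicity d_i, i.e. rho_reg = (direct sum over all irreducibles V_i) d_i V_i. The irreducible dimensions for D_7 are 1, 1, 2, 2, 2: 2 irreducibles of dimension 1, each with multiplicity 1; 3 irreducibles of dimension 2, each with multiplicity 2. Total dimension 2*1*1 + 3*2*2 = 14 = |G|.

General theorem: in the regular representation of a finite group G, each irreducible appears with multiplicity equal to its dimension. Check: dim(rho_reg) = sum d_i^2 = 1 + 1 + 4 + 4 + 4 = 14 = |G|.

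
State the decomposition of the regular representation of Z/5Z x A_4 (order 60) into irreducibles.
Each irreducible V_i of dimension d_i appears with multiplicity d_i, i.e. rho_reg = (direct sum over all irreducibles V_i) d_i V_i. The irreducible dimensions for Z/5Z x A_4 are 1, 1, 1, 1, 1, 1, 1, 1, 1, 1, 1, 1, 1, 1, 1, 3, 3, 3, 3, 3: 15 irreducibles of dimension 1, each with multiplicity 1; 5 irreducibles of dimension 3, each with multiplicity 3. Total dimension 15*1*1 + 5*3*3 = 60 = |G|.

General theorem: in the regular representation of a finite group G, each irreducible appears with multiplicity equal to its dimension. Check: dim(rho_reg) = sum d_i^2 = 1 + 1 + 1 + 1 + 1 + 1 + 1 + 1 + 1 + 1 + 1 + 1 + 1 + 1 + 1 + 9 + 9 + 9 + 9 + 9 = 60 = |G|.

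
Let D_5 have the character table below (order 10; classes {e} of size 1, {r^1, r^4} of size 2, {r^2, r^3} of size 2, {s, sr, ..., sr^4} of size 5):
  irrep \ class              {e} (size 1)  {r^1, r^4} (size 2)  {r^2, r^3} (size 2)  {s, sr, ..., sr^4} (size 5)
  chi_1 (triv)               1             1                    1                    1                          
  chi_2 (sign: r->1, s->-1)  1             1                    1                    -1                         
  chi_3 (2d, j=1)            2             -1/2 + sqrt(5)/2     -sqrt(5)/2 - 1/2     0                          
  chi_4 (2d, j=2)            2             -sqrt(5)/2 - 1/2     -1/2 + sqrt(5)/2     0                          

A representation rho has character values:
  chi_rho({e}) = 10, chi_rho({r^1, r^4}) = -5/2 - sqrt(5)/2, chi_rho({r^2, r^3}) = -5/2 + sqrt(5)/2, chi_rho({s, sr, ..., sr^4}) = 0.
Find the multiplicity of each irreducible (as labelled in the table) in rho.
Multiplicities: chi_1: 0, chi_2: 0, chi_3: 2, chi_4: 3.

Working: Use <chi_rho, chi> = (1/|G|) sum_C |C| * chi_rho(C) * conj(chi(C)) with |G| = 10 for each irreducible chi in the table:
  <chi_rho, chi_1> = (1/10)[1*(10)*conj(1) + 2*(-5/2 - sqrt(5)/2)*conj(1) + 2*(-5/2 + sqrt(5)/2)*conj(1) + 5*(0)*conj(1)]
      = (1/10)[(10) + (-5 - sqrt(5)) + (-5 + sqrt(5)) + (0)] = 0/10 = 0
  <chi_rho, chi_2> = (1/10)[1*(10)*conj(1) + 2*(-5/2 - sqrt(5)/2)*conj(1) + 2*(-5/2 + sqrt(5)/2)*conj(1) + 5*(0)*conj(-1)]
      = (1/10)[(10) + (-5 - sqrt(5)) + (-5 + sqrt(5)) + (0)] = 0/10 = 0
  <chi_rho, chi_3> = (1/10)[1*(10)*conj(2) + 2*(-5/2 - sqrt(5)/2)*conj(-1/2 + sqrt(5)/2) + 2*(-5/2 + sqrt(5)/2)*conj(-sqrt(5)/2 - 1/2) + 5*(0)*conj(0)]
      = (1/10)[(20) + (-2*sqrt(5)) + (2*sqrt(5)) + (0)] = 20/10 = 2
  <chi_rho, chi_4> = (1/10)[1*(10)*conj(2) + 2*(-5/2 - sqrt(5)/2)*conj(-sqrt(5)/2 - 1/2) + 2*(-5/2 + sqrt(5)/2)*conj(-1/2 + sqrt(5)/2) + 5*(0)*conj(0)]
      = (1/10)[(20) + (5 + 3*sqrt(5)) + (5 - 3*sqrt(5)) + (0)] = 30/10 = 3
Dimension check: dim(rho) = sum (mult * dim) = 0*1 + 0*1 + 2*2 + 3*2 = 10 = chi_rho(e) = 10.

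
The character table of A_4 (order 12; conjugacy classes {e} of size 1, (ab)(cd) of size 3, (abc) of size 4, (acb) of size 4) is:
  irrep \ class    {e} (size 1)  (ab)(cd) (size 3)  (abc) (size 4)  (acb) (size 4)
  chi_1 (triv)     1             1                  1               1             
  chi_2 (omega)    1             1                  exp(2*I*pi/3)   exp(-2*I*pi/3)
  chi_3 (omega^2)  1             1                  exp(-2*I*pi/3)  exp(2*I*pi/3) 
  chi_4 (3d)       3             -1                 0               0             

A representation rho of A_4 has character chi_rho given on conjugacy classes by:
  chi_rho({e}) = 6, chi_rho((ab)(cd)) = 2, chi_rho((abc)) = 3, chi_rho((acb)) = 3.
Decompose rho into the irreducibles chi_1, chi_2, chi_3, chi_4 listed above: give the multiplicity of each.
Multiplicities: chi_1: 3, chi_2: 0, chi_3: 0, chi_4: 1.

Solution. Use <chi_rho, chi> = (1/|G|) sum_C |C| * chi_rho(C) * conj(chi(C)) with |G| = 12 for each irreducible chi in the table:
  <chi_rho, chi_1> = (1/12)[1*(6)*conj(1) + 3*(2)*conj(1) + 4*(3)*conj(1) + 4*(3)*conj(1)]
      = (1/12)[(6) + (6) + (12) + (12)] = 36/12 = 3
  <chi_rho, chi_2> = (1/12)[1*(6)*conj(1) + 3*(2)*conj(1) + 4*(3)*conj(exp(2*I*pi/3)) + 4*(3)*conj(exp(-2*I*pi/3))]
      = (1/12)[(6) + (6) + (12*exp(-2*I*pi/3)) + (12*exp(2*I*pi/3))] = 0/12 = 0
  <chi_rho, chi_3> = (1/12)[1*(6)*conj(1) + 3*(2)*conj(1) + 4*(3)*conj(exp(-2*I*pi/3)) + 4*(3)*conj(exp(2*I*pi/3))]
      = (1/12)[(6) + (6) + (12*exp(2*I*pi/3)) + (12*exp(-2*I*pi/3))] = 0/12 = 0
  <chi_rho, chi_4> = (1/12)[1*(6)*conj(3) + 3*(2)*conj(-1) + 4*(3)*conj(0) + 4*(3)*conj(0)]
      = (1/12)[(18) + (-6) + (0) + (0)] = 12/12 = 1
(Exp terms are combined using exp(i*s)*conj(exp(i*t)) = exp(i*(s-t)), and sums of them are collapsed using the identity that for every m > 1 the m distinct m-th roots of unity sum to 0, e.g. 1 + exp(2*I*pi/3) + exp(-2*I*pi/3) = 0.)
Dimension check: dim(rho) = sum (mult * dim) = 3*1 + 0*1 + 0*1 + 1*3 = 6 = chi_rho(e) = 6.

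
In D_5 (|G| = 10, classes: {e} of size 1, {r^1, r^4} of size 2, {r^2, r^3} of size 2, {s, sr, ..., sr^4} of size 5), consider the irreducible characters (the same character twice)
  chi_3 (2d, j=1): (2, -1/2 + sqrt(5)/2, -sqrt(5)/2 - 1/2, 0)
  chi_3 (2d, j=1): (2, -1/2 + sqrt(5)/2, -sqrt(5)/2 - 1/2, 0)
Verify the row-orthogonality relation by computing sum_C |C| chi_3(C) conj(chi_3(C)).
Sum = 10 = |G| = 10; so <chi_3, chi_3> = 1 (norm-1 confirms irreducibility).

Working: Compute term by term over conjugacy classes (|C| * chi_3(C) * conj(chi_3(C))):
  1*(2)*conj(2) + 2*(-1/2 + sqrt(5)/2)*conj(-1/2 + sqrt(5)/2) + 2*(-sqrt(5)/2 - 1/2)*conj(-sqrt(5)/2 - 1/2) + 5*(0)*conj(0)
  = (4) + (3 - sqrt(5)) + (sqrt(5) + 3) + (0)
  = 10.
Dividing by |G| = 10 gives 10/10 = 1, matching the row-orthogonality relation <chi_3, chi_3> = [chi_3 = chi_3].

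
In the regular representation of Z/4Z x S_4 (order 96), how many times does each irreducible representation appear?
Each irreducible V_i of dimension d_i appears with multiplicity d_i, i.e. rho_reg = (direct sum over all irreducibles V_i) d_i V_i. The irreducible dimensions for Z/4Z x S_4 are 1, 1, 1, 1, 1, 1, 1, 1, 2, 2, 2, 2, 3, 3, 3, 3, 3, 3, 3, 3: 8 irreducibles of dimension 1, each with multiplicity 1; 4 irreducibles of dimension 2, each with multiplicity 2; 8 irreducibles of dimension 3, each with multiplicity 3. Total dimension 8*1*1 + 4*2*2 + 8*3*3 = 96 = |G|.

General theorem: in the regular representation of a finite group G, each irreducible appears with multiplicity equal to its dimension. Check: dim(rho_reg) = sum d_i^2 = 1 + 1 + 1 + 1 + 1 + 1 + 1 + 1 + 4 + 4 + 4 + 4 + 9 + 9 + 9 + 9 + 9 + 9 + 9 + 9 = 96 = |G|.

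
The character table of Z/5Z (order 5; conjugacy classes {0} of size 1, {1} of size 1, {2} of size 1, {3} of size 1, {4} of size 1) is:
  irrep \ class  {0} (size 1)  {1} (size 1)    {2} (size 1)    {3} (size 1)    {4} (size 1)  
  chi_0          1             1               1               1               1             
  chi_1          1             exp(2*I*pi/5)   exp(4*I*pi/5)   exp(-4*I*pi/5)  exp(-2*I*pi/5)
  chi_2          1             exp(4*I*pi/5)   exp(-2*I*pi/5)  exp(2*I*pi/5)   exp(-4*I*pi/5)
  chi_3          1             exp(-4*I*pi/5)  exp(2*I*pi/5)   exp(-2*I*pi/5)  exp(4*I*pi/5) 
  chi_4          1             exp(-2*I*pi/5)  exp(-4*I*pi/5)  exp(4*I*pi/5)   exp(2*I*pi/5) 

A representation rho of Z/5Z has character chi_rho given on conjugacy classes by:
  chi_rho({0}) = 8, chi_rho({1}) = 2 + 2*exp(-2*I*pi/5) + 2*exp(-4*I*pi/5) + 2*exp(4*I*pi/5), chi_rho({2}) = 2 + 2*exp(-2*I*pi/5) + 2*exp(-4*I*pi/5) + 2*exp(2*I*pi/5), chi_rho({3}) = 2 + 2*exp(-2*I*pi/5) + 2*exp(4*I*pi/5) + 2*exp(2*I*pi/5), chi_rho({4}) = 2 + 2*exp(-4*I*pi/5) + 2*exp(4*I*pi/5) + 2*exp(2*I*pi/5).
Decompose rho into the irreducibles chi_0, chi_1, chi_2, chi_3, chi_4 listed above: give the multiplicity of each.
Multiplicities: chi_0: 2, chi_1: 0, chi_2: 2, chi_3: 2, chi_4: 2.

Argument: Use <chi_rho, chi> = (1/|G|) sum_C |C| * chi_rho(C) * conj(chi(C)) with |G| = 5 for each irreducible chi in the table:
  <chi_rho, chi_0> = (1/5)[1*(8)*conj(1) + 1*(2 + 2*exp(-2*I*pi/5) + 2*exp(-4*I*pi/5) + 2*exp(4*I*pi/5))*conj(1) + 1*(2 + 2*exp(-2*I*pi/5) + 2*exp(-4*I*pi/5) + 2*exp(2*I*pi/5))*conj(1) + 1*(2 + 2*exp(-2*I*pi/5) + 2*exp(4*I*pi/5) + 2*exp(2*I*pi/5))*conj(1) + 1*(2 + 2*exp(-4*I*pi/5) + 2*exp(4*I*pi/5) + 2*exp(2*I*pi/5))*conj(1)]
      = (1/5)[(8) + (2 + 2*exp(-2*I*pi/5) + 2*exp(-4*I*pi/5) + 2*exp(4*I*pi/5)) + (2 + 2*exp(-2*I*pi/5) + 2*exp(-4*I*pi/5) + 2*exp(2*I*pi/5)) + (2 + 2*exp(-2*I*pi/5) + 2*exp(4*I*pi/5) + 2*exp(2*I*pi/5)) + (2 + 2*exp(-4*I*pi/5) + 2*exp(4*I*pi/5) + 2*exp(2*I*pi/5))] = 10/5 = 2
  <chi_rho, chi_1> = (1/5)[1*(8)*conj(1) + 1*(2 + 2*exp(-2*I*pi/5) + 2*exp(-4*I*pi/5) + 2*exp(4*I*pi/5))*conj(exp(2*I*pi/5)) + 1*(2 + 2*exp(-2*I*pi/5) + 2*exp(-4*I*pi/5) + 2*exp(2*I*pi/5))*conj(exp(4*I*pi/5)) + 1*(2 + 2*exp(-2*I*pi/5) + 2*exp(4*I*pi/5) + 2*exp(2*I*pi/5))*conj(exp(-4*I*pi/5)) + 1*(2 + 2*exp(-4*I*pi/5) + 2*exp(4*I*pi/5) + 2*exp(2*I*pi/5))*conj(exp(-2*I*pi/5))]
      = (1/5)[(8) + (-2) + (-2) + (-2) + (-2)] = 0/5 = 0
  <chi_rho, chi_2> = (1/5)[1*(8)*conj(1) + 1*(2 + 2*exp(-2*I*pi/5) + 2*exp(-4*I*pi/5) + 2*exp(4*I*pi/5))*conj(exp(4*I*pi/5)) + 1*(2 + 2*exp(-2*I*pi/5) + 2*exp(-4*I*pi/5) + 2*exp(2*I*pi/5))*conj(exp(-2*I*pi/5)) + 1*(2 + 2*exp(-2*I*pi/5) + 2*exp(4*I*pi/5) + 2*exp(2*I*pi/5))*conj(exp(2*I*pi/5)) + 1*(2 + 2*exp(-4*I*pi/5) + 2*exp(4*I*pi/5) + 2*exp(2*I*pi/5))*conj(exp(-4*I*pi/5))]
      = (1/5)[(8) + (2 + 2*exp(-4*I*pi/5) + 2*exp(4*I*pi/5) + 2*exp(2*I*pi/5)) + (2 + 2*exp(-2*I*pi/5) + 2*exp(4*I*pi/5) + 2*exp(2*I*pi/5)) + (2 + 2*exp(-2*I*pi/5) + 2*exp(-4*I*pi/5) + 2*exp(2*I*pi/5)) + (2 + 2*exp(-2*I*pi/5) + 2*exp(-4*I*pi/5) + 2*exp(4*I*pi/5))] = 10/5 = 2
  <chi_rho, chi_3> = (1/5)[1*(8)*conj(1) + 1*(2 + 2*exp(-2*I*pi/5) + 2*exp(-4*I*pi/5) + 2*exp(4*I*pi/5))*conj(exp(-4*I*pi/5)) + 1*(2 + 2*exp(-2*I*pi/5) + 2*exp(-4*I*pi/5) + 2*exp(2*I*pi/5))*conj(exp(2*I*pi/5)) + 1*(2 + 2*exp(-2*I*pi/5) + 2*exp(4*I*pi/5) + 2*exp(2*I*pi/5))*conj(exp(-2*I*pi/5)) + 1*(2 + 2*exp(-4*I*pi/5) + 2*exp(4*I*pi/5) + 2*exp(2*I*pi/5))*conj(exp(4*I*pi/5))]
      = (1/5)[(8) + (2 + 2*exp(-2*I*pi/5) + 2*exp(4*I*pi/5) + 2*exp(2*I*pi/5)) + (2 + 2*exp(-2*I*pi/5) + 2*exp(-4*I*pi/5) + 2*exp(4*I*pi/5)) + (2 + 2*exp(-4*I*pi/5) + 2*exp(4*I*pi/5) + 2*exp(2*I*pi/5)) + (2 + 2*exp(-2*I*pi/5) + 2*exp(-4*I*pi/5) + 2*exp(2*I*pi/5))] = 10/5 = 2
  <chi_rho, chi_4> = (1/5)[1*(8)*conj(1) + 1*(2 + 2*exp(-2*I*pi/5) + 2*exp(-4*I*pi/5) + 2*exp(4*I*pi/5))*conj(exp(-2*I*pi/5)) + 1*(2 + 2*exp(-2*I*pi/5) + 2*exp(-4*I*pi/5) + 2*exp(2*I*pi/5))*conj(exp(-4*I*pi/5)) + 1*(2 + 2*exp(-2*I*pi/5) + 2*exp(4*I*pi/5) + 2*exp(2*I*pi/5))*conj(exp(4*I*pi/5)) + 1*(2 + 2*exp(-4*I*pi/5) + 2*exp(4*I*pi/5) + 2*exp(2*I*pi/5))*conj(exp(2*I*pi/5))]
      = (1/5)[(8) + (2 + 2*exp(-2*I*pi/5) + 2*exp(-4*I*pi/5) + 2*exp(2*I*pi/5)) + (2 + 2*exp(-4*I*pi/5) + 2*exp(4*I*pi/5) + 2*exp(2*I*pi/5)) + (2 + 2*exp(-2*I*pi/5) + 2*exp(-4*I*pi/5) + 2*exp(4*I*pi/5)) + (2 + 2*exp(-2*I*pi/5) + 2*exp(4*I*pi/5) + 2*exp(2*I*pi/5))] = 10/5 = 2
(Exp terms are combined using exp(i*s)*conj(exp(i*t)) = exp(i*(s-t)), and sums of them are collapsed using the identity that for every m > 1 the m distinct m-th roots of unity sum to 0, e.g. 1 + exp(2*I*pi/3) + exp(-2*I*pi/3) = 0.)
Dimension check: dim(rho) = sum (mult * dim) = 2*1 + 0*1 + 2*1 + 2*1 + 2*1 = 8 = chi_rho(e) = 8.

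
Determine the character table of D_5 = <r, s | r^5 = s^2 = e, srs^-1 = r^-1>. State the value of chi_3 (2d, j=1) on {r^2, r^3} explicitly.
Conjugacy classes: {e} of size 1, {r^1, r^4} of size 2, {r^2, r^3} of size 2, {s, sr, ..., sr^4} of size 5.
Character table:
  irrep \ class              {e} (size 1)  {r^1, r^4} (size 2)  {r^2, r^3} (size 2)  {s, sr, ..., sr^4} (size 5)
  chi_1 (triv)               1             1                    1                    1                          
  chi_2 (sign: r->1, s->-1)  1             1                    1                    -1                         
  chi_3 (2d, j=1)            2             -1/2 + sqrt(5)/2     -sqrt(5)/2 - 1/2     0                          
  chi_4 (2d, j=2)            2             -sqrt(5)/2 - 1/2     -1/2 + sqrt(5)/2     0                          

Spot check: chi_3 (2d, j=1) on {r^2, r^3} = -sqrt(5)/2 - 1/2.

Why: D_5 has order 2*5 = 10 with 4 conjugacy classes, hence 4 irreducibles. Sum of squared dims 1 + 1 + 4 + 4 = 10 = |G|. Linear characters come from the abelianisation; the 2-dimensional irreps have character r^k -> 2*cos(2*pi*j*k/5), reflections -> 0.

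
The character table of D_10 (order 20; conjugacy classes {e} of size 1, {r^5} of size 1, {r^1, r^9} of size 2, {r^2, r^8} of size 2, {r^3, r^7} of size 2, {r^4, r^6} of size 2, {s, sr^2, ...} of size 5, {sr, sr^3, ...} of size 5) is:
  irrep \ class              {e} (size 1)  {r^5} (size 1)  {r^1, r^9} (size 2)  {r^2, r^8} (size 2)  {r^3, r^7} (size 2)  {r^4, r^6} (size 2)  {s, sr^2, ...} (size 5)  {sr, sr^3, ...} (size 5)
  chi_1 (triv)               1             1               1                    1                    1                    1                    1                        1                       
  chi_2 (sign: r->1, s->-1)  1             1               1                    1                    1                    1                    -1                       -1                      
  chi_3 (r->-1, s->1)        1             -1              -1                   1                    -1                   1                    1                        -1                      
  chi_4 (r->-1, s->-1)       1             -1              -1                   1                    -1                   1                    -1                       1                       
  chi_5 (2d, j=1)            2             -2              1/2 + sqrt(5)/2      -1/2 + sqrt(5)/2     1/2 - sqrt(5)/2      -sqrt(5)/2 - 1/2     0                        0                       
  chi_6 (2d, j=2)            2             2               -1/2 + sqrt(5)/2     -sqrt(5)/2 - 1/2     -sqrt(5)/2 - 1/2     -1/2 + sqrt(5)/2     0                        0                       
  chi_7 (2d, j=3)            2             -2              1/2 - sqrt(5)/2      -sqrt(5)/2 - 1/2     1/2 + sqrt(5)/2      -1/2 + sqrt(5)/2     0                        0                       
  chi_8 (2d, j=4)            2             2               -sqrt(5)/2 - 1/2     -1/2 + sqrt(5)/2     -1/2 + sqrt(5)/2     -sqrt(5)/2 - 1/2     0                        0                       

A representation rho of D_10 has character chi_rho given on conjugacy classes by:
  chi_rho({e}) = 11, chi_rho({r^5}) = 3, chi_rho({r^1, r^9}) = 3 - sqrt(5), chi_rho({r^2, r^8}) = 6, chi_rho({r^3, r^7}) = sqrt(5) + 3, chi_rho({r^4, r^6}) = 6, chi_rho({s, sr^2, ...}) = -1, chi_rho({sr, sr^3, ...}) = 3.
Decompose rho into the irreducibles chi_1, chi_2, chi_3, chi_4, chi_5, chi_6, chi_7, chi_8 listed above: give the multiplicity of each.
Multiplicities: chi_1: 3, chi_2: 2, chi_3: 0, chi_4: 2, chi_5: 0, chi_6: 0, chi_7: 1, chi_8: 1.

Justification: Use <chi_rho, chi> = (1/|G|) sum_C |C| * chi_rho(C) * conj(chi(C)) with |G| = 20 for each irreducible chi in the table:
  <chi_rho, chi_1> = (1/20)[1*(11)*conj(1) + 1*(3)*conj(1) + 2*(3 - sqrt(5))*conj(1) + 2*(6)*conj(1) + 2*(sqrt(5) + 3)*conj(1) + 2*(6)*conj(1) + 5*(-1)*conj(1) + 5*(3)*conj(1)]
      = (1/20)[(11) + (3) + (6 - 2*sqrt(5)) + (12) + (2*sqrt(5) + 6) + (12) + (-5) + (15)] = 60/20 = 3
  <chi_rho, chi_2> = (1/20)[1*(11)*conj(1) + 1*(3)*conj(1) + 2*(3 - sqrt(5))*conj(1) + 2*(6)*conj(1) + 2*(sqrt(5) + 3)*conj(1) + 2*(6)*conj(1) + 5*(-1)*conj(-1) + 5*(3)*conj(-1)]
      = (1/20)[(11) + (3) + (6 - 2*sqrt(5)) + (12) + (2*sqrt(5) + 6) + (12) + (5) + (-15)] = 40/20 = 2
  <chi_rho, chi_3> = (1/20)[1*(11)*conj(1) + 1*(3)*conj(-1) + 2*(3 - sqrt(5))*conj(-1) + 2*(6)*conj(1) + 2*(sqrt(5) + 3)*conj(-1) + 2*(6)*conj(1) + 5*(-1)*conj(1) + 5*(3)*conj(-1)]
      = (1/20)[(11) + (-3) + (-6 + 2*sqrt(5)) + (12) + (-6 - 2*sqrt(5)) + (12) + (-5) + (-15)] = 0/20 = 0
  <chi_rho, chi_4> = (1/20)[1*(11)*conj(1) + 1*(3)*conj(-1) + 2*(3 - sqrt(5))*conj(-1) + 2*(6)*conj(1) + 2*(sqrt(5) + 3)*conj(-1) + 2*(6)*conj(1) + 5*(-1)*conj(-1) + 5*(3)*conj(1)]
      = (1/20)[(11) + (-3) + (-6 + 2*sqrt(5)) + (12) + (-6 - 2*sqrt(5)) + (12) + (5) + (15)] = 40/20 = 2
  <chi_rho, chi_5> = (1/20)[1*(11)*conj(2) + 1*(3)*conj(-2) + 2*(3 - sqrt(5))*conj(1/2 + sqrt(5)/2) + 2*(6)*conj(-1/2 + sqrt(5)/2) + 2*(sqrt(5) + 3)*conj(1/2 - sqrt(5)/2) + 2*(6)*conj(-sqrt(5)/2 - 1/2) + 5*(-1)*conj(0) + 5*(3)*conj(0)]
      = (1/20)[(22) + (-6) + (-2 + 2*sqrt(5)) + (-6 + 6*sqrt(5)) + (-2*sqrt(5) - 2) + (-6*sqrt(5) - 6) + (0) + (0)] = 0/20 = 0
  <chi_rho, chi_6> = (1/20)[1*(11)*conj(2) + 1*(3)*conj(2) + 2*(3 - sqrt(5))*conj(-1/2 + sqrt(5)/2) + 2*(6)*conj(-sqrt(5)/2 - 1/2) + 2*(sqrt(5) + 3)*conj(-sqrt(5)/2 - 1/2) + 2*(6)*conj(-1/2 + sqrt(5)/2) + 5*(-1)*conj(0) + 5*(3)*conj(0)]
      = (1/20)[(22) + (6) + (-8 + 4*sqrt(5)) + (-6*sqrt(5) - 6) + (-4*sqrt(5) - 8) + (-6 + 6*sqrt(5)) + (0) + (0)] = 0/20 = 0
  <chi_rho, chi_7> = (1/20)[1*(11)*conj(2) + 1*(3)*conj(-2) + 2*(3 - sqrt(5))*conj(1/2 - sqrt(5)/2) + 2*(6)*conj(-sqrt(5)/2 - 1/2) + 2*(sqrt(5) + 3)*conj(1/2 + sqrt(5)/2) + 2*(6)*conj(-1/2 + sqrt(5)/2) + 5*(-1)*conj(0) + 5*(3)*conj(0)]
      = (1/20)[(22) + (-6) + (8 - 4*sqrt(5)) + (-6*sqrt(5) - 6) + (8 + 4*sqrt(5)) + (-6 + 6*sqrt(5)) + (0) + (0)] = 20/20 = 1
  <chi_rho, chi_8> = (1/20)[1*(11)*conj(2) + 1*(3)*conj(2) + 2*(3 - sqrt(5))*conj(-sqrt(5)/2 - 1/2) + 2*(6)*conj(-1/2 + sqrt(5)/2) + 2*(sqrt(5) + 3)*conj(-1/2 + sqrt(5)/2) + 2*(6)*conj(-sqrt(5)/2 - 1/2) + 5*(-1)*conj(0) + 5*(3)*conj(0)]
      = (1/20)[(22) + (6) + (2 - 2*sqrt(5)) + (-6 + 6*sqrt(5)) + (2 + 2*sqrt(5)) + (-6*sqrt(5) - 6) + (0) + (0)] = 20/20 = 1
Dimension check: dim(rho) = sum (mult * dim) = 3*1 + 2*1 + 0*1 + 2*1 + 0*2 + 0*2 + 1*2 + 1*2 = 11 = chi_rho(e) = 11.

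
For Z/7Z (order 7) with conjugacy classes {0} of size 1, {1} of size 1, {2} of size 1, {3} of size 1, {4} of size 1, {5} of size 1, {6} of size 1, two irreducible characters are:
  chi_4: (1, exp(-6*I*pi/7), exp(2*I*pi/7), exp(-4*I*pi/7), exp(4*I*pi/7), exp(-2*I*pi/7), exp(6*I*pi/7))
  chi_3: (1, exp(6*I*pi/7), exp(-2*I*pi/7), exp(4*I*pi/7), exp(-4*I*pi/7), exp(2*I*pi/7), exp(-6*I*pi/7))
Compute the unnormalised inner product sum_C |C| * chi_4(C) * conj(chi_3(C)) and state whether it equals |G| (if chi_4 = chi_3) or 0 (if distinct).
Sum = 0; so <chi_4, chi_3> = 0 (distinct irreducibles are orthogonal).

Explanation: Compute term by term over conjugacy classes (|C| * chi_4(C) * conj(chi_3(C))):
  1*(1)*conj(1) + 1*(exp(-6*I*pi/7))*conj(exp(6*I*pi/7)) + 1*(exp(2*I*pi/7))*conj(exp(-2*I*pi/7)) + 1*(exp(-4*I*pi/7))*conj(exp(4*I*pi/7)) + 1*(exp(4*I*pi/7))*conj(exp(-4*I*pi/7)) + 1*(exp(-2*I*pi/7))*conj(exp(2*I*pi/7)) + 1*(exp(6*I*pi/7))*conj(exp(-6*I*pi/7))
  = (1) + (exp(2*I*pi/7)) + (exp(4*I*pi/7)) + (exp(6*I*pi/7)) + (exp(-6*I*pi/7)) + (exp(-4*I*pi/7)) + (exp(-2*I*pi/7))
  = 0.
(Exp terms are combined using exp(i*s)*conj(exp(i*t)) = exp(i*(s-t)), and sums of them are collapsed using the identity that for every m > 1 the m distinct m-th roots of unity sum to 0, e.g. 1 + exp(2*I*pi/3) + exp(-2*I*pi/3) = 0.)
Dividing by |G| = 7 gives 0/7 = 0, matching the row-orthogonality relation <chi_4, chi_3> = [chi_4 = chi_3].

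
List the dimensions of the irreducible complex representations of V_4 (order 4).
Dimensions: 1, 1, 1, 1

Justification: There are 4 irreducibles (= number of conjugacy classes). Their dimensions d_i satisfy sum d_i^2 = |G| = 4: 1 + 1 + 1 + 1 = 4.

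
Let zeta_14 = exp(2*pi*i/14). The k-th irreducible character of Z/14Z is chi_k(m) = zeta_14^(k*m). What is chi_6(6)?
chi_6(6) = zeta_14^36 = exp(-6*I*pi/7)

chi_6(6) = zeta_14^(6*6) = zeta_14^36. Since zeta_14^14 = 1, this equals zeta_14^8 = exp(2*pi*i*8/14) = exp(-6*I*pi/7).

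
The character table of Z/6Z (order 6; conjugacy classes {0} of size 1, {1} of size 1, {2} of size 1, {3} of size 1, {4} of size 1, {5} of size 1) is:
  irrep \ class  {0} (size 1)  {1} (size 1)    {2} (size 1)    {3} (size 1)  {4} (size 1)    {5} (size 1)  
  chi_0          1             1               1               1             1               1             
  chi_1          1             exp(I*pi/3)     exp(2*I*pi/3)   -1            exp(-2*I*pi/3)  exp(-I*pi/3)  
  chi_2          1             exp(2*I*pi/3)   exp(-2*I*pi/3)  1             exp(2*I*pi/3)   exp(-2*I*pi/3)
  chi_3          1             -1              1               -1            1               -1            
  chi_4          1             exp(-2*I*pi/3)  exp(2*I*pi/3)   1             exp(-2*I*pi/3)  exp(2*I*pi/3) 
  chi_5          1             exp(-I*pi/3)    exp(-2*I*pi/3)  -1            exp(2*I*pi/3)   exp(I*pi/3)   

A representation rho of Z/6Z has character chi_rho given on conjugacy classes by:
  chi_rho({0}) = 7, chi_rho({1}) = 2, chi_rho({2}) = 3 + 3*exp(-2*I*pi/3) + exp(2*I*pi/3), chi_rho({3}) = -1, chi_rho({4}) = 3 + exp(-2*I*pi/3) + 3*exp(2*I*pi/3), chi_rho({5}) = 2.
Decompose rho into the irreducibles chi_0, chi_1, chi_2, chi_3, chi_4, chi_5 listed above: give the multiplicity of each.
Multiplicities: chi_0: 2, chi_1: 1, chi_2: 1, chi_3: 1, chi_4: 0, chi_5: 2.

Details: Use <chi_rho, chi> = (1/|G|) sum_C |C| * chi_rho(C) * conj(chi(C)) with |G| = 6 for each irreducible chi in the table:
  <chi_rho, chi_0> = (1/6)[1*(7)*conj(1) + 1*(2)*conj(1) + 1*(3 + 3*exp(-2*I*pi/3) + exp(2*I*pi/3))*conj(1) + 1*(-1)*conj(1) + 1*(3 + exp(-2*I*pi/3) + 3*exp(2*I*pi/3))*conj(1) + 1*(2)*conj(1)]
      = (1/6)[(7) + (2) + (3 + 3*exp(-2*I*pi/3) + exp(2*I*pi/3)) + (-1) + (3 + exp(-2*I*pi/3) + 3*exp(2*I*pi/3)) + (2)] = 12/6 = 2
  <chi_rho, chi_1> = (1/6)[1*(7)*conj(1) + 1*(2)*conj(exp(I*pi/3)) + 1*(3 + 3*exp(-2*I*pi/3) + exp(2*I*pi/3))*conj(exp(2*I*pi/3)) + 1*(-1)*conj(-1) + 1*(3 + exp(-2*I*pi/3) + 3*exp(2*I*pi/3))*conj(exp(-2*I*pi/3)) + 1*(2)*conj(exp(-I*pi/3))]
      = (1/6)[(7) + (1 + 2*exp(-2*I*pi/3) + exp(-I*pi/3) + exp(I*pi/3)) + (-2) + (1) + (-2) + (1 + exp(-I*pi/3) + exp(I*pi/3) + 2*exp(2*I*pi/3))] = 6/6 = 1
  <chi_rho, chi_2> = (1/6)[1*(7)*conj(1) + 1*(2)*conj(exp(2*I*pi/3)) + 1*(3 + 3*exp(-2*I*pi/3) + exp(2*I*pi/3))*conj(exp(-2*I*pi/3)) + 1*(-1)*conj(1) + 1*(3 + exp(-2*I*pi/3) + 3*exp(2*I*pi/3))*conj(exp(2*I*pi/3)) + 1*(2)*conj(exp(-2*I*pi/3))]
      = (1/6)[(7) + (-1 + exp(-2*I*pi/3) + exp(-I*pi/3)) + (3 + exp(-2*I*pi/3) + 3*exp(2*I*pi/3)) + (-1) + (3 + 3*exp(-2*I*pi/3) + exp(2*I*pi/3)) + (-1 + exp(2*I*pi/3) + exp(I*pi/3))] = 6/6 = 1
  <chi_rho, chi_3> = (1/6)[1*(7)*conj(1) + 1*(2)*conj(-1) + 1*(3 + 3*exp(-2*I*pi/3) + exp(2*I*pi/3))*conj(1) + 1*(-1)*conj(-1) + 1*(3 + exp(-2*I*pi/3) + 3*exp(2*I*pi/3))*conj(1) + 1*(2)*conj(-1)]
      = (1/6)[(7) + (-2) + (3 + 3*exp(-2*I*pi/3) + exp(2*I*pi/3)) + (1) + (3 + exp(-2*I*pi/3) + 3*exp(2*I*pi/3)) + (-2)] = 6/6 = 1
  <chi_rho, chi_4> = (1/6)[1*(7)*conj(1) + 1*(2)*conj(exp(-2*I*pi/3)) + 1*(3 + 3*exp(-2*I*pi/3) + exp(2*I*pi/3))*conj(exp(2*I*pi/3)) + 1*(-1)*conj(1) + 1*(3 + exp(-2*I*pi/3) + 3*exp(2*I*pi/3))*conj(exp(-2*I*pi/3)) + 1*(2)*conj(exp(2*I*pi/3))]
      = (1/6)[(7) + (-1 + exp(-2*I*pi/3) + exp(2*I*pi/3) + 2*exp(I*pi/3)) + (-2) + (-1) + (-2) + (-1 + 2*exp(-I*pi/3) + exp(-2*I*pi/3) + exp(2*I*pi/3))] = 0/6 = 0
  <chi_rho, chi_5> = (1/6)[1*(7)*conj(1) + 1*(2)*conj(exp(-I*pi/3)) + 1*(3 + 3*exp(-2*I*pi/3) + exp(2*I*pi/3))*conj(exp(-2*I*pi/3)) + 1*(-1)*conj(-1) + 1*(3 + exp(-2*I*pi/3) + 3*exp(2*I*pi/3))*conj(exp(2*I*pi/3)) + 1*(2)*conj(exp(I*pi/3))]
      = (1/6)[(7) + (1 + exp(2*I*pi/3) + exp(I*pi/3)) + (3 + exp(-2*I*pi/3) + 3*exp(2*I*pi/3)) + (1) + (3 + 3*exp(-2*I*pi/3) + exp(2*I*pi/3)) + (1 + exp(-2*I*pi/3) + exp(-I*pi/3))] = 12/6 = 2
(Exp terms are combined using exp(i*s)*conj(exp(i*t)) = exp(i*(s-t)), and sums of them are collapsed using the identity that for every m > 1 the m distinct m-th roots of unity sum to 0, e.g. 1 + exp(2*I*pi/3) + exp(-2*I*pi/3) = 0.)
Dimension check: dim(rho) = sum (mult * dim) = 2*1 + 1*1 + 1*1 + 1*1 + 0*1 + 2*1 = 7 = chi_rho(e) = 7.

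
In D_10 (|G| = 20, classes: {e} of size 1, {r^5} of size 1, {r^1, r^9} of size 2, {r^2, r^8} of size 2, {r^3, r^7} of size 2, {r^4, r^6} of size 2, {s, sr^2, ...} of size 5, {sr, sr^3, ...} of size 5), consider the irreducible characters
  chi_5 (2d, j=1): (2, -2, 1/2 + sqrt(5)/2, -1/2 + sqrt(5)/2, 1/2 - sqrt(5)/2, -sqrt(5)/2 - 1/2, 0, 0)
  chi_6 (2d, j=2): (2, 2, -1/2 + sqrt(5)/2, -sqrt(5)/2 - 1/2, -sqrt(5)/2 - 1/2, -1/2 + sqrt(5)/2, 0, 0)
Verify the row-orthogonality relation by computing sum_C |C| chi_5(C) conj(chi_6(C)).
Sum = 0; so <chi_5, chi_6> = 0 (distinct irreducibles are orthogonal).

Details: Compute term by term over conjugacy classes (|C| * chi_5(C) * conj(chi_6(C))):
  1*(2)*conj(2) + 1*(-2)*conj(2) + 2*(1/2 + sqrt(5)/2)*conj(-1/2 + sqrt(5)/2) + 2*(-1/2 + sqrt(5)/2)*conj(-sqrt(5)/2 - 1/2) + 2*(1/2 - sqrt(5)/2)*conj(-sqrt(5)/2 - 1/2) + 2*(-sqrt(5)/2 - 1/2)*conj(-1/2 + sqrt(5)/2) + 5*(0)*conj(0) + 5*(0)*conj(0)
  = (4) + (-4) + (2) + (-2) + (2) + (-2) + (0) + (0)
  = 0.
Dividing by |G| = 20 gives 0/20 = 0, matching the row-orthogonality relation <chi_5, chi_6> = [chi_5 = chi_6].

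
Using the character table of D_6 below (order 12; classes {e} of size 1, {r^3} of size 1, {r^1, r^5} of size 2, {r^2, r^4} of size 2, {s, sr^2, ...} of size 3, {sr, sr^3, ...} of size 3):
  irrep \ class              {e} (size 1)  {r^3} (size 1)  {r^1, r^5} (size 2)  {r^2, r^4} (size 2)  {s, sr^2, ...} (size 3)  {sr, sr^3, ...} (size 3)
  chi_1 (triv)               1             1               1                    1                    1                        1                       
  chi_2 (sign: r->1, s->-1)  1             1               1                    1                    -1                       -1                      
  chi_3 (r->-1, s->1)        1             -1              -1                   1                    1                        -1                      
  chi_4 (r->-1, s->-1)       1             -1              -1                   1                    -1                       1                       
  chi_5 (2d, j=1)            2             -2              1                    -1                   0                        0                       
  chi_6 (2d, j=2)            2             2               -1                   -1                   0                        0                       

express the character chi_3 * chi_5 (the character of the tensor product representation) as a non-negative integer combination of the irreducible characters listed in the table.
chi_3 tensor chi_5 = chi_6 (all other irreducibles have multiplicity 0).

Solution. The character of a tensor product is the pointwise product (chi_3 * chi_5)(C) = chi_3(C) * chi_5(C):
  {e}: (1)*(2), {r^3}: (-1)*(-2), {r^1, r^5}: (-1)*(1), {r^2, r^4}: (1)*(-1), {s, sr^2, ...}: (1)*(0), {sr, sr^3, ...}: (-1)*(0)
so (chi_3 * chi_5) takes values
  {e} -> 2, {r^3} -> 2, {r^1, r^5} -> -1, {r^2, r^4} -> -1, {s, sr^2, ...} -> 0, {sr, sr^3, ...} -> 0.
Now take the inner product of this character with each irreducible chi from the table, <chi_3*chi_5, chi> = (1/12) sum_C |C| (chi_3*chi_5)(C) conj(chi(C)):
  <chi_3*chi_5, chi_1> = (1/12)[1*(2)*conj(1) + 1*(2)*conj(1) + 2*(-1)*conj(1) + 2*(-1)*conj(1) + 3*(0)*conj(1) + 3*(0)*conj(1)]
      = (1/12)[(2) + (2) + (-2) + (-2) + (0) + (0)] = 0/12 = 0
  <chi_3*chi_5, chi_2> = (1/12)[1*(2)*conj(1) + 1*(2)*conj(1) + 2*(-1)*conj(1) + 2*(-1)*conj(1) + 3*(0)*conj(-1) + 3*(0)*conj(-1)]
      = (1/12)[(2) + (2) + (-2) + (-2) + (0) + (0)] = 0/12 = 0
  <chi_3*chi_5, chi_3> = (1/12)[1*(2)*conj(1) + 1*(2)*conj(-1) + 2*(-1)*conj(-1) + 2*(-1)*conj(1) + 3*(0)*conj(1) + 3*(0)*conj(-1)]
      = (1/12)[(2) + (-2) + (2) + (-2) + (0) + (0)] = 0/12 = 0
  <chi_3*chi_5, chi_4> = (1/12)[1*(2)*conj(1) + 1*(2)*conj(-1) + 2*(-1)*conj(-1) + 2*(-1)*conj(1) + 3*(0)*conj(-1) + 3*(0)*conj(1)]
      = (1/12)[(2) + (-2) + (2) + (-2) + (0) + (0)] = 0/12 = 0
  <chi_3*chi_5, chi_5> = (1/12)[1*(2)*conj(2) + 1*(2)*conj(-2) + 2*(-1)*conj(1) + 2*(-1)*conj(-1) + 3*(0)*conj(0) + 3*(0)*conj(0)]
      = (1/12)[(4) + (-4) + (-2) + (2) + (0) + (0)] = 0/12 = 0
  <chi_3*chi_5, chi_6> = (1/12)[1*(2)*conj(2) + 1*(2)*conj(2) + 2*(-1)*conj(-1) + 2*(-1)*conj(-1) + 3*(0)*conj(0) + 3*(0)*conj(0)]
      = (1/12)[(4) + (4) + (2) + (2) + (0) + (0)] = 12/12 = 1
Hence the multiplicities are chi_6: 1. Dimension check: dim(chi_3)*dim(chi_5) = 1*2 = 2 and sum (mult * dim) = 1*2 = 2.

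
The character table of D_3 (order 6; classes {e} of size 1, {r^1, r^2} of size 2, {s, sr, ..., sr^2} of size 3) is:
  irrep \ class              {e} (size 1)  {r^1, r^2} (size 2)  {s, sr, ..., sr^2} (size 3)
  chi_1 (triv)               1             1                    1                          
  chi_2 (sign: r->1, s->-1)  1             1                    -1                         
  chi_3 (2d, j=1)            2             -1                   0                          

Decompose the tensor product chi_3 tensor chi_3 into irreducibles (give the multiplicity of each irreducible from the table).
chi_3 tensor chi_3 = chi_1 + chi_2 + chi_3 (all other irreducibles have multiplicity 0).

Argument: The character of a tensor product is the pointwise product (chi_3 * chi_3)(C) = chi_3(C) * chi_3(C):
  {e}: (2)*(2), {r^1, r^2}: (-1)*(-1), {s, sr, ..., sr^2}: (0)*(0)
so (chi_3 * chi_3) takes values
  {e} -> 4, {r^1, r^2} -> 1, {s, sr, ..., sr^2} -> 0.
Now take the inner product of this character with each irreducible chi from the table, <chi_3*chi_3, chi> = (1/6) sum_C |C| (chi_3*chi_3)(C) conj(chi(C)):
  <chi_3*chi_3, chi_1> = (1/6)[1*(4)*conj(1) + 2*(1)*conj(1) + 3*(0)*conj(1)]
      = (1/6)[(4) + (2) + (0)] = 6/6 = 1
  <chi_3*chi_3, chi_2> = (1/6)[1*(4)*conj(1) + 2*(1)*conj(1) + 3*(0)*conj(-1)]
      = (1/6)[(4) + (2) + (0)] = 6/6 = 1
  <chi_3*chi_3, chi_3> = (1/6)[1*(4)*conj(2) + 2*(1)*conj(-1) + 3*(0)*conj(0)]
      = (1/6)[(8) + (-2) + (0)] = 6/6 = 1
Hence the multiplicities are chi_1: 1, chi_2: 1, chi_3: 1. Dimension check: dim(chi_3)*dim(chi_3) = 2*2 = 4 and sum (mult * dim) = 1*1 + 1*1 + 1*2 = 4.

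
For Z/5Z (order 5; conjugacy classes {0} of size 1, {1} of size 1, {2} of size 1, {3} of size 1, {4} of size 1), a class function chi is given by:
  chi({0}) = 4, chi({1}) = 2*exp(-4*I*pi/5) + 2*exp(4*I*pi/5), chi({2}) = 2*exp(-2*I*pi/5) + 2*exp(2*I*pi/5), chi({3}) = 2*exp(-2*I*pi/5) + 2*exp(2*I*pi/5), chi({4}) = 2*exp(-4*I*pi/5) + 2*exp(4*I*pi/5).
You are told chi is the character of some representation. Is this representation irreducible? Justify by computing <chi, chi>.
Not irreducible (reducible): <chi, chi> = 8 > 1.

Reasoning: <chi, chi> = (1/|G|) sum_C |C| * |chi(C)|^2 = (1/5)[1*|4|^2 + 1*|2*exp(-4*I*pi/5) + 2*exp(4*I*pi/5)|^2 + 1*|2*exp(-2*I*pi/5) + 2*exp(2*I*pi/5)|^2 + 1*|2*exp(-2*I*pi/5) + 2*exp(2*I*pi/5)|^2 + 1*|2*exp(-4*I*pi/5) + 2*exp(4*I*pi/5)|^2]
  = (1/5)[(16) + (8 + 4*exp(-2*I*pi/5) + 4*exp(2*I*pi/5)) + (8 + 4*exp(-4*I*pi/5) + 4*exp(4*I*pi/5)) + (8 + 4*exp(-4*I*pi/5) + 4*exp(4*I*pi/5)) + (8 + 4*exp(-2*I*pi/5) + 4*exp(2*I*pi/5))] = 40/5 = 8.
(Exp terms are combined using exp(i*s)*conj(exp(i*t)) = exp(i*(s-t)), and sums of them are collapsed using the identity that for every m > 1 the m distinct m-th roots of unity sum to 0, e.g. 1 + exp(2*I*pi/3) + exp(-2*I*pi/3) = 0.)
A character is irreducible iff <chi, chi> = 1, so this representation is reducible.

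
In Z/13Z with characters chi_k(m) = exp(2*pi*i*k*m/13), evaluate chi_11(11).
chi_11(11) = zeta_13^121 = exp(8*I*pi/13)

Derivation: chi_11(11) = zeta_13^(11*11) = zeta_13^121. Since zeta_13^13 = 1, this equals zeta_13^4 = exp(2*pi*i*4/13) = exp(8*I*pi/13).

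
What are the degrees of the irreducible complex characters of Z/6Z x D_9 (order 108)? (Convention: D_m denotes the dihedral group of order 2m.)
Dimensions: 1, 1, 1, 1, 1, 1, 1, 1, 1, 1, 1, 1, 2, 2, 2, 2, 2, 2, 2, 2, 2, 2, 2, 2, 2, 2, 2, 2, 2, 2, 2, 2, 2, 2, 2, 2

Details: There are 36 irreducibles (= number of conjugacy classes). Their dimensions d_i satisfy sum d_i^2 = |G| = 108: 1 + 1 + 1 + 1 + 1 + 1 + 1 + 1 + 1 + 1 + 1 + 1 + 4 + 4 + 4 + 4 + 4 + 4 + 4 + 4 + 4 + 4 + 4 + 4 + 4 + 4 + 4 + 4 + 4 + 4 + 4 + 4 + 4 + 4 + 4 + 4 = 108. (For the product with Z/6Z: each of the 6 1-dim characters of Z/6Z tensors with each irrep of D_9, giving 6 copies of each D_9-dimension.)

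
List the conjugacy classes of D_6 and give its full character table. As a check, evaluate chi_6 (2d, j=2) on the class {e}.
Conjugacy classes: {e} of size 1, {r^3} of size 1, {r^1, r^5} of size 2, {r^2, r^4} of size 2, {s, sr^2, ...} of size 3, {sr, sr^3, ...} of size 3.
Character table:
  irrep \ class              {e} (size 1)  {r^3} (size 1)  {r^1, r^5} (size 2)  {r^2, r^4} (size 2)  {s, sr^2, ...} (size 3)  {sr, sr^3, ...} (size 3)
  chi_1 (triv)               1             1               1                    1                    1                        1                       
  chi_2 (sign: r->1, s->-1)  1             1               1                    1                    -1                       -1                      
  chi_3 (r->-1, s->1)        1             -1              -1                   1                    1                        -1                      
  chi_4 (r->-1, s->-1)       1             -1              -1                   1                    -1                       1                       
  chi_5 (2d, j=1)            2             -2              1                    -1                   0                        0                       
  chi_6 (2d, j=2)            2             2               -1                   -1                   0                        0                       

Spot check: chi_6 (2d, j=2) on {e} = 2.

Justification: D_6 has order 2*6 = 12 with 6 conjugacy classes, hence 6 irreducibles. Sum of squared dims 1 + 1 + 1 + 1 + 4 + 4 = 12 = |G|. Linear characters come from the abelianisation; the 2-dimensional irreps have character r^k -> 2*cos(2*pi*j*k/6), reflections -> 0.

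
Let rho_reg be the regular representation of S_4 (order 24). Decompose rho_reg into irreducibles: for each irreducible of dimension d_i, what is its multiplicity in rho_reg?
Each irreducible V_i of dimension d_i appears with multiplicity d_i, i.e. rho_reg = (direct sum over all irreducibles V_i) d_i V_i. The irreducible dimensions for S_4 are 1, 1, 2, 3, 3: 2 irreducibles of dimension 1, each with multiplicity 1; 1 irreducible of dimension 2, with multiplicity 2; 2 irreducibles of dimension 3, each with multiplicity 3. Total dimension 2*1*1 + 1*2*2 + 2*3*3 = 24 = |G|.

Working: General theorem: in the regular representation of a finite group G, each irreducible appears with multiplicity equal to its dimension. Check: dim(rho_reg) = sum d_i^2 = 1 + 1 + 4 + 9 + 9 = 24 = |G|.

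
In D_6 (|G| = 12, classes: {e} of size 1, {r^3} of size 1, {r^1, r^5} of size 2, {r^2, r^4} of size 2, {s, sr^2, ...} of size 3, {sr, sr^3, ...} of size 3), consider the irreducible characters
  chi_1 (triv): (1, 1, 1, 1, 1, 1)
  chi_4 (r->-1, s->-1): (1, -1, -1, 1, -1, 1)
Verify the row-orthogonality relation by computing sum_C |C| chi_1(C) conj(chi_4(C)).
Sum = 0; so <chi_1, chi_4> = 0 (distinct irreducibles are orthogonal).

Explanation: Compute term by term over conjugacy classes (|C| * chi_1(C) * conj(chi_4(C))):
  1*(1)*conj(1) + 1*(1)*conj(-1) + 2*(1)*conj(-1) + 2*(1)*conj(1) + 3*(1)*conj(-1) + 3*(1)*conj(1)
  = (1) + (-1) + (-2) + (2) + (-3) + (3)
  = 0.
Dividing by |G| = 12 gives 0/12 = 0, matching the row-orthogonality relation <chi_1, chi_4> = [chi_1 = chi_4].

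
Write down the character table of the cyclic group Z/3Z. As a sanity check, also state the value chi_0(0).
Character table of Z/3Z (irreps indexed chi_0,...,chi_2 with chi_k(m) = zeta_3^(k*m), zeta_3 = exp(2*pi*i/3)):
  irrep \ class  {0} (size 1)  {1} (size 1)    {2} (size 1)  
  chi_0          1             1               1             
  chi_1          1             exp(2*I*pi/3)   exp(-2*I*pi/3)
  chi_2          1             exp(-2*I*pi/3)  exp(2*I*pi/3) 

Spot check: chi_0(0) = zeta_3^(0*0) = zeta_3^0 = 1.

Argument: Z/3Z is abelian, so all 3 irreducible complex representations are 1-dimensional. They are given by chi_k(m) = zeta_3^(k*m) for k = 0,...,2. Row orthogonality: sum_m chi_k(m) conj(chi_l(m)) = 3 * [k = l].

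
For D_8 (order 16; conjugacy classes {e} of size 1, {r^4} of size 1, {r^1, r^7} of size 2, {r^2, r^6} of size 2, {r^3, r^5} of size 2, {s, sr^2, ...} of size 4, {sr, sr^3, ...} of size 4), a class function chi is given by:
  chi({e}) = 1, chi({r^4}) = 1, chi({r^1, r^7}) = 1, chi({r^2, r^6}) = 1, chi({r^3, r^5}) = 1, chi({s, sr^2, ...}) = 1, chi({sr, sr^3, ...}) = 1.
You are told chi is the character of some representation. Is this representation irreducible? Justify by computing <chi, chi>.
Irreducible: <chi, chi> = 1.

Derivation: <chi, chi> = (1/|G|) sum_C |C| * |chi(C)|^2 = (1/16)[1*|1|^2 + 1*|1|^2 + 2*|1|^2 + 2*|1|^2 + 2*|1|^2 + 4*|1|^2 + 4*|1|^2]
  = (1/16)[(1) + (1) + (2) + (2) + (2) + (4) + (4)] = 16/16 = 1.
A character is irreducible iff <chi, chi> = 1, so this representation is irreducible.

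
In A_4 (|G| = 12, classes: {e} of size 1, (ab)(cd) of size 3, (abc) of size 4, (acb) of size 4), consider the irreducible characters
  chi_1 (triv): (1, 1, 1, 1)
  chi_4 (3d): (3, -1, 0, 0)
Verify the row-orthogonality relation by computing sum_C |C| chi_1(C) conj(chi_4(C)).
Sum = 0; so <chi_1, chi_4> = 0 (distinct irreducibles are orthogonal).

Why: Compute term by term over conjugacy classes (|C| * chi_1(C) * conj(chi_4(C))):
  1*(1)*conj(3) + 3*(1)*conj(-1) + 4*(1)*conj(0) + 4*(1)*conj(0)
  = (3) + (-3) + (0) + (0)
  = 0.
(Exp terms are combined using exp(i*s)*conj(exp(i*t)) = exp(i*(s-t)), and sums of them are collapsed using the identity that for every m > 1 the m distinct m-th roots of unity sum to 0, e.g. 1 + exp(2*I*pi/3) + exp(-2*I*pi/3) = 0.)
Dividing by |G| = 12 gives 0/12 = 0, matching the row-orthogonality relation <chi_1, chi_4> = [chi_1 = chi_4].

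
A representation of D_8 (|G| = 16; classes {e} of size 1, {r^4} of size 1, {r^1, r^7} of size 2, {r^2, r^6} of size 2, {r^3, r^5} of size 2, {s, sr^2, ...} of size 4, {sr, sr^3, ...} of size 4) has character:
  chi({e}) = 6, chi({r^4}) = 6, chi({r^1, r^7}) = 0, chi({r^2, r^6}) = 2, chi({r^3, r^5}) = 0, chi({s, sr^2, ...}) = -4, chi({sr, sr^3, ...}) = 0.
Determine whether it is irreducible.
Not irreducible (reducible): <chi, chi> = 9 > 1.

Reasoning: <chi, chi> = (1/|G|) sum_C |C| * |chi(C)|^2 = (1/16)[1*|6|^2 + 1*|6|^2 + 2*|0|^2 + 2*|2|^2 + 2*|0|^2 + 4*|-4|^2 + 4*|0|^2]
  = (1/16)[(36) + (36) + (0) + (8) + (0) + (64) + (0)] = 144/16 = 9.
A character is irreducible iff <chi, chi> = 1, so this representation is reducible.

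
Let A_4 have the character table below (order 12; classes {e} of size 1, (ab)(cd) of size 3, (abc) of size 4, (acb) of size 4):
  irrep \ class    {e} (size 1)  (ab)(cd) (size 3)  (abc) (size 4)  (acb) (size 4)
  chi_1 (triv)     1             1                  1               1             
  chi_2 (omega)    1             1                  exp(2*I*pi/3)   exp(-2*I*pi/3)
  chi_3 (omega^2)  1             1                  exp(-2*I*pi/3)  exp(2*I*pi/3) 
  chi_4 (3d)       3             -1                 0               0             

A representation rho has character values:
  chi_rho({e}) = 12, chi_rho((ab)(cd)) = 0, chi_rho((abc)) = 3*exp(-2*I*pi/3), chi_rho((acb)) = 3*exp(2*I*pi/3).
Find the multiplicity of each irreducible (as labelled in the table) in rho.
Multiplicities: chi_1: 0, chi_2: 0, chi_3: 3, chi_4: 3.

Argument: Use <chi_rho, chi> = (1/|G|) sum_C |C| * chi_rho(C) * conj(chi(C)) with |G| = 12 for each irreducible chi in the table:
  <chi_rho, chi_1> = (1/12)[1*(12)*conj(1) + 3*(0)*conj(1) + 4*(3*exp(-2*I*pi/3))*conj(1) + 4*(3*exp(2*I*pi/3))*conj(1)]
      = (1/12)[(12) + (0) + (12*exp(-2*I*pi/3)) + (12*exp(2*I*pi/3))] = 0/12 = 0
  <chi_rho, chi_2> = (1/12)[1*(12)*conj(1) + 3*(0)*conj(1) + 4*(3*exp(-2*I*pi/3))*conj(exp(2*I*pi/3)) + 4*(3*exp(2*I*pi/3))*conj(exp(-2*I*pi/3))]
      = (1/12)[(12) + (0) + (12*exp(2*I*pi/3)) + (12*exp(-2*I*pi/3))] = 0/12 = 0
  <chi_rho, chi_3> = (1/12)[1*(12)*conj(1) + 3*(0)*conj(1) + 4*(3*exp(-2*I*pi/3))*conj(exp(-2*I*pi/3)) + 4*(3*exp(2*I*pi/3))*conj(exp(2*I*pi/3))]
      = (1/12)[(12) + (0) + (12) + (12)] = 36/12 = 3
  <chi_rho, chi_4> = (1/12)[1*(12)*conj(3) + 3*(0)*conj(-1) + 4*(3*exp(-2*I*pi/3))*conj(0) + 4*(3*exp(2*I*pi/3))*conj(0)]
      = (1/12)[(36) + (0) + (0) + (0)] = 36/12 = 3
(Exp terms are combined using exp(i*s)*conj(exp(i*t)) = exp(i*(s-t)), and sums of them are collapsed using the identity that for every m > 1 the m distinct m-th roots of unity sum to 0, e.g. 1 + exp(2*I*pi/3) + exp(-2*I*pi/3) = 0.)
Dimension check: dim(rho) = sum (mult * dim) = 0*1 + 0*1 + 3*1 + 3*3 = 12 = chi_rho(e) = 12.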